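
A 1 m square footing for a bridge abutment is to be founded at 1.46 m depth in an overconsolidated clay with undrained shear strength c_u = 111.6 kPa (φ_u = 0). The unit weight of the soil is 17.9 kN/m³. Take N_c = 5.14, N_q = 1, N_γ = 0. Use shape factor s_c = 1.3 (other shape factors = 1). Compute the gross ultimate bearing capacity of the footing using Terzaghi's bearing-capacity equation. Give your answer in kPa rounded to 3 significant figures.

Overburden at base level: q = 17.9 × 1.46 = 26.134 kPa.
Cohesion term c·N_c·s_c = 111.6 × 5.14 × 1.3 = 745.71 kPa; surcharge term q·N_q = 26.134 × 1 = 26.134 kPa.
q_ult = 745.71 + 26.134 = 771.85 kPa.

q_ult ≈ 772 kPa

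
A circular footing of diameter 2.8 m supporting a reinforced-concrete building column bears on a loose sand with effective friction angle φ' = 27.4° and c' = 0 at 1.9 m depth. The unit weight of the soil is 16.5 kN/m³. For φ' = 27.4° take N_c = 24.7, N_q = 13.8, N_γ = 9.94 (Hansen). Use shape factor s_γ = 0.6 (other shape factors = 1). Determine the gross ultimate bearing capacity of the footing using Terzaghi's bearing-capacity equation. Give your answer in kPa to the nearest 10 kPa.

q = γ·D_f = 16.5 × 1.9 = 31.35 kPa.
q·N_q = 31.35 × 13.8 = 432.63 kPa
0.5·γ·B·N_γ·s_γ = 0.5 × 16.5 × 2.8 × 9.94 × 0.6 = 137.77 kPa
q_ult = 432.63 + 137.77 = 570.4 kPa.

q_ult ≈ 570 kPa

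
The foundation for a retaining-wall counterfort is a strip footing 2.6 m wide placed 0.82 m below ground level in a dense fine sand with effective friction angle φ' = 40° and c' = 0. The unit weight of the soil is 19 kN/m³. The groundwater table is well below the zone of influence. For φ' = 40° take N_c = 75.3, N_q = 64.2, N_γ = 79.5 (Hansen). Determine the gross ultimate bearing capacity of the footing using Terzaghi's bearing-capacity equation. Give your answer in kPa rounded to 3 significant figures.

Overburden at base level: q = 19 × 0.82 = 15.58 kPa.
Surcharge term q·N_q = 15.58 × 64.2 = 1000.2 kPa; self-weight term 0.5·γ·B·N_γ = 0.5 × 19 × 2.6 × 79.5 = 1963.6 kPa.
q_ult = 1000.2 + 1963.6 = 2963.9 kPa.

q_ult ≈ 2960 kPa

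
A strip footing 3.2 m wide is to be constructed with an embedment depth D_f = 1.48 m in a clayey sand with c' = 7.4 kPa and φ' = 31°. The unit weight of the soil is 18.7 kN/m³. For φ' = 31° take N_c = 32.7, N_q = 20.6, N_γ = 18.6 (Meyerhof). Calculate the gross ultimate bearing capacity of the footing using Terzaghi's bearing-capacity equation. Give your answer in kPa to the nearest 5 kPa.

Effective surcharge at the founding depth q = γ·D_f = 18.7 × 1.48 = 27.676 kPa.
q_ult = c·N_c + q·N_q + 0.5·γ·B·N_γ
     = 7.4 × 32.7 + 27.676 × 20.6 + 0.5 × 18.7 × 3.2 × 18.6
     = 241.98 + 570.13 + 556.51 = 1368.6 kPa.

q_ult ≈ 1370 kPa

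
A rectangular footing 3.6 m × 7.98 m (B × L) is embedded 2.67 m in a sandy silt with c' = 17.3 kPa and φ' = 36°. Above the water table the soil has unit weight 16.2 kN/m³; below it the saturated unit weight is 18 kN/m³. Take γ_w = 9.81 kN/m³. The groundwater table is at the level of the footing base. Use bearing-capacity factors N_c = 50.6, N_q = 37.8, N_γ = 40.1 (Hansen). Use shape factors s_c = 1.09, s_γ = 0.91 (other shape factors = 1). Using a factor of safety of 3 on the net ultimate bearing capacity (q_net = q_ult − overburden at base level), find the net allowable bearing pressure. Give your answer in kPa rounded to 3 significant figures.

q_all(net) ≈ 1030 kPa

Overburden at base level: q = 16.2 × 2.67 = 43.254 kPa.
Below the base the soil is submerged, so the ½γBN_γ term uses γ' = 18 − 9.81 = 8.19 kN/m³.
Cohesion term c·N_c·s_c = 17.3 × 50.6 × 1.09 = 954.16 kPa; surcharge term q·N_q = 43.254 × 37.8 = 1635 kPa; self-weight term 0.5·γ·B·N_γ·s_γ = 0.5 × 8.19 × 3.6 × 40.1 × 0.91 = 537.95 kPa.
q_ult = 954.16 + 1635 + 537.95 = 3127.1 kPa.
q_net = 3127.1 − 43.254 = 3083.9 kPa.
q_all(net) = 3083.9 / 3 = 1028 kPa.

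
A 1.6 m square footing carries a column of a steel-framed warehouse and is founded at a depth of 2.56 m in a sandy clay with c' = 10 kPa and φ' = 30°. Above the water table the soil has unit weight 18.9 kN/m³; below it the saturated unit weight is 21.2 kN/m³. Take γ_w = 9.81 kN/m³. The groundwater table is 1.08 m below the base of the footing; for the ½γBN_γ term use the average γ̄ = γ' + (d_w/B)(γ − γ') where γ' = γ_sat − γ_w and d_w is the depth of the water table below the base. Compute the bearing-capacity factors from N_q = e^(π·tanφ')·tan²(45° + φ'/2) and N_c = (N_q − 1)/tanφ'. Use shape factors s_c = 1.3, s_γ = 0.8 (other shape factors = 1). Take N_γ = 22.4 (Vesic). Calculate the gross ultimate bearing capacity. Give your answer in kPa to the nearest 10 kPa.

q_ult ≈ 1520 kPa

tan30° = 0.5774, so N_q = e^(π×0.5774)·tan²(60°) = 6.134 × 3.0 = 18.4.
N_c = (18.4 − 1)/tan30° = 30.14.
Effective surcharge at the founding depth q = γ·D_f = 18.9 × 2.56 = 48.384 kPa.
With d_w = 1.08 m < B, γ̄ = 11.39 + (1.08/1.6) × (18.9 − 11.39) = 16.459 kN/m³.
q_ult = c·N_c·s_c + q·N_q + 0.5·γ·B·N_γ·s_γ
     = 10 × 30.14 × 1.3 + 48.384 × 18.401 + 0.5 × 16.459 × 1.6 × 22.4 × 0.8
     = 391.82 + 890.32 + 235.96 = 1518.1 kPa.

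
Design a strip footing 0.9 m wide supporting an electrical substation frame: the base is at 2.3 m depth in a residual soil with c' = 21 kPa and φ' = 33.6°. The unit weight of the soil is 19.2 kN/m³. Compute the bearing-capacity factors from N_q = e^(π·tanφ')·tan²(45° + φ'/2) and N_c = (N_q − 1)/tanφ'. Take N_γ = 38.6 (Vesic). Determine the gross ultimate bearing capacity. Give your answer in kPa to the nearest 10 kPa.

tan33.6° = 0.6644, so N_q = e^(π×0.6644)·tan²(61.8°) = 8.063 × 3.478 = 28.04.
N_c = (28.04 − 1)/tan33.6° = 40.7.
q = γ·D_f = 19.2 × 2.3 = 44.16 kPa.
c·N_c = 21 × 40.705 = 854.8 kPa
q·N_q = 44.16 × 28.044 = 1238.4 kPa
0.5·γ·B·N_γ = 0.5 × 19.2 × 0.9 × 38.6 = 333.5 kPa
q_ult = 854.8 + 1238.4 + 333.5 = 2426.7 kPa.

q_ult ≈ 2430 kPa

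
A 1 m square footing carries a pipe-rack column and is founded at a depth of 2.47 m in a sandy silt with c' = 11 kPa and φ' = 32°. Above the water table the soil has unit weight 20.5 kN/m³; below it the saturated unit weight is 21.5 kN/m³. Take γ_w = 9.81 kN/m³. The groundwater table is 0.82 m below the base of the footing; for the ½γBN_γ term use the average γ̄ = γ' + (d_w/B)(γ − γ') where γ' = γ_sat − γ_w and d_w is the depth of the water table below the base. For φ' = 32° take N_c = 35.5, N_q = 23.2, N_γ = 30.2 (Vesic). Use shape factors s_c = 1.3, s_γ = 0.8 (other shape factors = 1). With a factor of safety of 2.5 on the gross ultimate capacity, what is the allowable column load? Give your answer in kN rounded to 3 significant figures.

P_all ≈ 764 kN

q = γ·D_f = 20.5 × 2.47 = 50.635 kPa.
γ' = 11.69 kN/m³; averaging over the depth B below the base, γ̄ = γ' + (d_w/B)(γ − γ') = 18.914 kN/m³.
c·N_c·s_c = 11 × 35.5 × 1.3 = 507.65 kPa
q·N_q = 50.635 × 23.2 = 1174.7 kPa
0.5·γ·B·N_γ·s_γ = 0.5 × 18.914 × 1 × 30.2 × 0.8 = 228.48 kPa
q_ult = 507.65 + 1174.7 + 228.48 = 1910.9 kPa.
Gross allowable pressure q_all = 1910.9 / 2.5 = 764.35 kPa.
Footing area = 1 m², so allowable column load = 764.35 × 1 = 764.35 kN.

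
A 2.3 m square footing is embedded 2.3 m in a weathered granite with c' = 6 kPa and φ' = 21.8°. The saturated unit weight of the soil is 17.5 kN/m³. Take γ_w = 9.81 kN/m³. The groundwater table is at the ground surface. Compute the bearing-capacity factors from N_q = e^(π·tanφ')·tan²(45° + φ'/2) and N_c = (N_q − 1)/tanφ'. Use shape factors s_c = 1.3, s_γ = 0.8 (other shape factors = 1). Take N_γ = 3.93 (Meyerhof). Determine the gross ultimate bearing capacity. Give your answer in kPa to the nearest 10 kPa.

tan21.8° = 0.4, so N_q = e^(π×0.4)·tan²(55.9°) = 3.513 × 2.182 = 7.66.
N_c = (7.66 − 1)/tan21.8° = 16.66.
Water table at ground surface, so effective unit weight γ' = 17.5 − 9.81 = 7.69 kN/m³ is used throughout; overburden q = 7.69 × 2.3 = 17.687 kPa; the same γ' applies in the ½γBN_γ term.
Cohesion term c·N_c·s_c = 6 × 16.662 × 1.3 = 129.96 kPa; surcharge term q·N_q = 17.687 × 7.6642 = 135.56 kPa; self-weight term 0.5·γ·B·N_γ·s_γ = 0.5 × 7.69 × 2.3 × 3.93 × 0.8 = 27.804 kPa.
q_ult = 129.96 + 135.56 + 27.804 = 293.32 kPa.

q_ult ≈ 290 kPa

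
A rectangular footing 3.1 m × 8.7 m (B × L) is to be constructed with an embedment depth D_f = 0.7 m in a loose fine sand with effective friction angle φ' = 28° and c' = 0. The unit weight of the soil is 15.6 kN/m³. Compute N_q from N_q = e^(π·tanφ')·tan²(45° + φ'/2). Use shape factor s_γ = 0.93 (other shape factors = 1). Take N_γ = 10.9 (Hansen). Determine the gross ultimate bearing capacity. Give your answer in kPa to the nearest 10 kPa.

q_ult ≈ 410 kPa

tan28° = 0.5317, so N_q = e^(π×0.5317)·tan²(59°) = 5.314 × 2.77 = 14.72.
Effective surcharge at the founding depth q = γ·D_f = 15.6 × 0.7 = 10.92 kPa.
q_ult = q·N_q + 0.5·γ·B·N_γ·s_γ
     = 10.92 × 14.72 + 0.5 × 15.6 × 3.1 × 10.9 × 0.93
     = 160.74 + 245.11 = 405.85 kPa.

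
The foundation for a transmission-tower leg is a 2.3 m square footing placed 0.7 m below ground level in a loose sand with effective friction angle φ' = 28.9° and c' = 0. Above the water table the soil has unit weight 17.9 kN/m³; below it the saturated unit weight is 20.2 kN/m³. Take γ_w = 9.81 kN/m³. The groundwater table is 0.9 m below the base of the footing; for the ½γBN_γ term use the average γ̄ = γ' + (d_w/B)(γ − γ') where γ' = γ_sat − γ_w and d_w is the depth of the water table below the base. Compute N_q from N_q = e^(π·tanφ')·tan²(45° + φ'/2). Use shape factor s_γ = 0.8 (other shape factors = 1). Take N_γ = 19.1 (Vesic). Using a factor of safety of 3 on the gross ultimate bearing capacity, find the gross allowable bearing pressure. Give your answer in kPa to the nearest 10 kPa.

N_q = e^(π·tan28.9°)·tan²(59.45°) = 16.26.
Overburden at base level: q = 17.9 × 0.7 = 12.53 kPa.
The water table is 0.9 m below the base (< B = 2.3 m), so the ½γBN_γ term uses γ̄ = γ' + (d_w/B)(γ − γ') = 10.39 + (0.9/2.3)(17.9 − 10.39) = 13.329 kN/m³.
Surcharge term q·N_q = 12.53 × 16.261 = 203.75 kPa; self-weight term 0.5·γ·B·N_γ·s_γ = 0.5 × 13.329 × 2.3 × 19.1 × 0.8 = 234.21 kPa.
q_ult = 203.75 + 234.21 = 437.96 kPa.
q_all = 437.96 / 3 = 145.99 kPa.

q_all ≈ 150 kPa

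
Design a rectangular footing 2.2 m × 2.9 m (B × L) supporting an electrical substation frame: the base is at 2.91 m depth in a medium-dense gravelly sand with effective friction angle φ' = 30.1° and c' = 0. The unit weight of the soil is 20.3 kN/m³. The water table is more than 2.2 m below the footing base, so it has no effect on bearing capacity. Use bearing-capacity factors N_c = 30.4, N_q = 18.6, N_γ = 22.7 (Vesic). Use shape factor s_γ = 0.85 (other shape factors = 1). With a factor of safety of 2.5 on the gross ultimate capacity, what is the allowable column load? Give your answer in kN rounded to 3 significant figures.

P_all ≈ 3900 kN

Overburden at base level: q = 20.3 × 2.91 = 59.073 kPa.
Surcharge term q·N_q = 59.073 × 18.6 = 1098.8 kPa; self-weight term 0.5·γ·B·N_γ·s_γ = 0.5 × 20.3 × 2.2 × 22.7 × 0.85 = 430.86 kPa.
q_ult = 1098.8 + 430.86 = 1529.6 kPa.
Gross allowable pressure q_all = 1529.6 / 2.5 = 611.85 kPa.
Footing area = 6.38 m², so allowable column load = 611.85 × 6.38 = 3903.6 kN.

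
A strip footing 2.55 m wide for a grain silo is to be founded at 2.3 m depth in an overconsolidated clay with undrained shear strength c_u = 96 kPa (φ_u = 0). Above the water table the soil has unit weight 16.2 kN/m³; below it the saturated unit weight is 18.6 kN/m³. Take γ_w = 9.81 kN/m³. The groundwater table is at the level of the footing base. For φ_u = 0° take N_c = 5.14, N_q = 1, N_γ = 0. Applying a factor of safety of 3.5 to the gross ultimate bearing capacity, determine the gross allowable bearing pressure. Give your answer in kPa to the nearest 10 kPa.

Overburden at base level: q = 16.2 × 2.3 = 37.26 kPa.
Cohesion term c·N_c = 96 × 5.14 = 493.44 kPa; surcharge term q·N_q = 37.26 × 1 = 37.26 kPa.
q_ult = 493.44 + 37.26 = 530.7 kPa.
q_all = q_ult / FS = 530.7 / 3.5 = 151.63 kPa.

q_all ≈ 150 kPa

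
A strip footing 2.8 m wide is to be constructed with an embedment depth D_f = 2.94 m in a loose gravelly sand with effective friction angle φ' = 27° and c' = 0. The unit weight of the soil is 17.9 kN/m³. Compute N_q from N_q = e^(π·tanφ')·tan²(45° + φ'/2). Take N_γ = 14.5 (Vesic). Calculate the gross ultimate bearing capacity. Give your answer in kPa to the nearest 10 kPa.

tan27° = 0.5095, so N_q = e^(π×0.5095)·tan²(58.5°) = 4.957 × 2.663 = 13.2.
Overburden at base level: q = 17.9 × 2.94 = 52.626 kPa.
Surcharge term q·N_q = 52.626 × 13.199 = 694.62 kPa; self-weight term 0.5·γ·B·N_γ = 0.5 × 17.9 × 2.8 × 14.5 = 363.37 kPa.
q_ult = 694.62 + 363.37 = 1058 kPa.

q_ult ≈ 1060 kPa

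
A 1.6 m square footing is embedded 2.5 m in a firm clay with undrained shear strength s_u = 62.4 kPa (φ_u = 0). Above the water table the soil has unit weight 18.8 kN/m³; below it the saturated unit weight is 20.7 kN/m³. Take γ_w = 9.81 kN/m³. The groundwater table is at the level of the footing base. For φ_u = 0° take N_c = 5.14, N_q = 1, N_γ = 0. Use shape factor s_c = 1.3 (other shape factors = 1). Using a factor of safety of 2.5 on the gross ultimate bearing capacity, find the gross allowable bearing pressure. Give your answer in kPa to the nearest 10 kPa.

q_all ≈ 190 kPa

Effective surcharge at the founding depth q = γ·D_f = 18.8 × 2.5 = 47 kPa.
q_ult = c·N_c·s_c + q·N_q
     = 62.4 × 5.14 × 1.3 + 47 × 1
     = 416.96 + 47 = 463.96 kPa.
q_all = 463.96 / 2.5 = 185.58 kPa.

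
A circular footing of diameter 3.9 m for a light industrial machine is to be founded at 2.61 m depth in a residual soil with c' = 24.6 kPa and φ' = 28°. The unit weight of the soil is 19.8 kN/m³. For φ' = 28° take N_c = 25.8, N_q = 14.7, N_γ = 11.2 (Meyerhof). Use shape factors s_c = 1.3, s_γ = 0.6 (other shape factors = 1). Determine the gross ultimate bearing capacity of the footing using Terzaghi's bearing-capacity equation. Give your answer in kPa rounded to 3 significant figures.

q_ult ≈ 1840 kPa

Overburden at base level: q = 19.8 × 2.61 = 51.678 kPa.
Cohesion term c·N_c·s_c = 24.6 × 25.8 × 1.3 = 825.08 kPa; surcharge term q·N_q = 51.678 × 14.7 = 759.67 kPa; self-weight term 0.5·γ·B·N_γ·s_γ = 0.5 × 19.8 × 3.9 × 11.2 × 0.6 = 259.46 kPa.
q_ult = 825.08 + 759.67 + 259.46 = 1844.2 kPa.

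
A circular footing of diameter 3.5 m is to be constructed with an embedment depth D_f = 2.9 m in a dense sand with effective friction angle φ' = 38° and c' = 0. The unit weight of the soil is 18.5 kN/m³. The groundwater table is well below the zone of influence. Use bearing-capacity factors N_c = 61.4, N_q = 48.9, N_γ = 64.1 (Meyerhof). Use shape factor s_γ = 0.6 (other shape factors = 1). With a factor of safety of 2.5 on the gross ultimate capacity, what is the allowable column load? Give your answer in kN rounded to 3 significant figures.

Effective surcharge at the founding depth q = γ·D_f = 18.5 × 2.9 = 53.65 kPa.
q_ult = q·N_q + 0.5·γ·B·N_γ·s_γ
     = 53.65 × 48.9 + 0.5 × 18.5 × 3.5 × 64.1 × 0.6
     = 2623.5 + 1245.1 = 3868.6 kPa.
Gross allowable pressure q_all = 3868.6 / 2.5 = 1547.5 kPa.
Footing area = 9.6211 m², so allowable column load = 1547.5 × 9.6211 = 14888 kN.

P_all ≈ 14900 kN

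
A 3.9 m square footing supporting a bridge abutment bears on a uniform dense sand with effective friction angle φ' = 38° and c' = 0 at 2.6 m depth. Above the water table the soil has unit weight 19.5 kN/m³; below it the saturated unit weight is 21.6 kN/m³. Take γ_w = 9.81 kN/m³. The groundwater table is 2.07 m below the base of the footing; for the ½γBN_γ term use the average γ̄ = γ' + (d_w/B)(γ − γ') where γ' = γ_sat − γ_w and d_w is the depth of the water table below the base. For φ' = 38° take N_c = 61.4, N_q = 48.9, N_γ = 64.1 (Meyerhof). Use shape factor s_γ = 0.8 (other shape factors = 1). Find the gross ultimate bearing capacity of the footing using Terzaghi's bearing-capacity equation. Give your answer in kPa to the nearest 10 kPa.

Effective surcharge at the founding depth q = γ·D_f = 19.5 × 2.6 = 50.7 kPa.
With d_w = 2.07 m < B, γ̄ = 11.79 + (2.07/3.9) × (19.5 − 11.79) = 15.882 kN/m³.
q_ult = q·N_q + 0.5·γ·B·N_γ·s_γ
     = 50.7 × 48.9 + 0.5 × 15.882 × 3.9 × 64.1 × 0.8
     = 2479.2 + 1588.2 = 4067.4 kPa.

q_ult ≈ 4070 kPa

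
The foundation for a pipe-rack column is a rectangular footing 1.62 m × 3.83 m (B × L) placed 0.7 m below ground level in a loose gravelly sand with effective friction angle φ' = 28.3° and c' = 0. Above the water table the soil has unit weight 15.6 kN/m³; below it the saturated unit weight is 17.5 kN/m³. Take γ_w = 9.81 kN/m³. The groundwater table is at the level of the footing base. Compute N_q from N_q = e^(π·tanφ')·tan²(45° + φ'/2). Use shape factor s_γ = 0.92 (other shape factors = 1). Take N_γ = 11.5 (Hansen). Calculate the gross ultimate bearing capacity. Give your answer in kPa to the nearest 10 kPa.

tan28.3° = 0.5384, so N_q = e^(π×0.5384)·tan²(59.15°) = 5.428 × 2.803 = 15.21.
q = γ·D_f = 15.6 × 0.7 = 10.92 kPa.
For the ½γBN_γ term take γ' = 17.5 − 9.81 = 7.69 kN/m³ (soil below base is submerged).
q·N_q = 10.92 × 15.214 = 166.14 kPa
0.5·γ·B·N_γ·s_γ = 0.5 × 7.69 × 1.62 × 11.5 × 0.92 = 65.902 kPa
q_ult = 166.14 + 65.902 = 232.04 kPa.

q_ult ≈ 230 kPa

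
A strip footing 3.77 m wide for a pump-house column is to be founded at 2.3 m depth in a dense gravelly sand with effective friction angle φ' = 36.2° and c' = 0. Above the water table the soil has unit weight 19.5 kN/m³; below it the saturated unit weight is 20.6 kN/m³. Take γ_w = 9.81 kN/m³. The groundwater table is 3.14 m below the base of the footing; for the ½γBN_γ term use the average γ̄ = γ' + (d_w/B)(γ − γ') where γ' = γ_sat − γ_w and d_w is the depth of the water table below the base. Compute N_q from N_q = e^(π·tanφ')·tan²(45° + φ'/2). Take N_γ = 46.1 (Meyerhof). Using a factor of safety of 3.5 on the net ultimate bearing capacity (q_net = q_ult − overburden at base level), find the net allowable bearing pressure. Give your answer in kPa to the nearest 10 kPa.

q_all(net) ≈ 930 kPa

N_q = e^(π·tan36.2°)·tan²(63.1°) = 38.73.
q = γ·D_f = 19.5 × 2.3 = 44.85 kPa.
γ' = 10.79 kN/m³; averaging over the depth B below the base, γ̄ = γ' + (d_w/B)(γ − γ') = 18.044 kN/m³.
q·N_q = 44.85 × 38.725 = 1736.8 kPa
0.5·γ·B·N_γ = 0.5 × 18.044 × 3.77 × 46.1 = 1568 kPa
q_ult = 1736.8 + 1568 = 3304.9 kPa.
q_net = 3304.9 − 44.85 = 3260 kPa.
q_all(net) = 3260 / 3.5 = 931.43 kPa.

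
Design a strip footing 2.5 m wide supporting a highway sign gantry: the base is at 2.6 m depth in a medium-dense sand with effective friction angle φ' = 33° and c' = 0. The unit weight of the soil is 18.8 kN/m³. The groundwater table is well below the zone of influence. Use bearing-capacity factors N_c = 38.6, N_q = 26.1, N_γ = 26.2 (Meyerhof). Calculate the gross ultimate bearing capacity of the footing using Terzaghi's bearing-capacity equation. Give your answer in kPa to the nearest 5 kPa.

q_ult ≈ 1890 kPa

Overburden at base level: q = 18.8 × 2.6 = 48.88 kPa.
Surcharge term q·N_q = 48.88 × 26.1 = 1275.8 kPa; self-weight term 0.5·γ·B·N_γ = 0.5 × 18.8 × 2.5 × 26.2 = 615.7 kPa.
q_ult = 1275.8 + 615.7 = 1891.5 kPa.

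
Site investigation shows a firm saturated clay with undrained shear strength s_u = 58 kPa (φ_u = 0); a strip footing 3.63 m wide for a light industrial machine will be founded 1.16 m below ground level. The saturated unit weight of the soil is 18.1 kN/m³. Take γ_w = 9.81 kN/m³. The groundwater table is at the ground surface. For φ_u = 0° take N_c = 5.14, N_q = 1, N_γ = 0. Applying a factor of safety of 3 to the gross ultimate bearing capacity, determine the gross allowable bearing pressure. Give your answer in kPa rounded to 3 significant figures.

q_all ≈ 103 kPa

γ' = 18.1 − 9.81 = 8.29 kN/m³ (submerged throughout). q = 8.29 × 1.16 = 9.6164 kPa.
c·N_c = 58 × 5.14 = 298.12 kPa
q·N_q = 9.6164 × 1 = 9.6164 kPa
q_ult = 298.12 + 9.6164 = 307.74 kPa.
q_all = q_ult / FS = 307.74 / 3 = 102.58 kPa.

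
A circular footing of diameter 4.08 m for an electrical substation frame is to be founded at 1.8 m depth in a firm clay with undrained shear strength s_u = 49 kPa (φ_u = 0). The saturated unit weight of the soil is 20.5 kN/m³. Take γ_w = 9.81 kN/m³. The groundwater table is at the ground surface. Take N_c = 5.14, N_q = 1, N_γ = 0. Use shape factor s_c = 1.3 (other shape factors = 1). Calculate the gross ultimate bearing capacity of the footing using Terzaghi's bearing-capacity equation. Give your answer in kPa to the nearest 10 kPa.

γ' = 20.5 − 9.81 = 10.69 kN/m³ (submerged throughout). q = 10.69 × 1.8 = 19.242 kPa.
c·N_c·s_c = 49 × 5.14 × 1.3 = 327.42 kPa
q·N_q = 19.242 × 1 = 19.242 kPa
q_ult = 327.42 + 19.242 = 346.66 kPa.

q_ult ≈ 350 kPa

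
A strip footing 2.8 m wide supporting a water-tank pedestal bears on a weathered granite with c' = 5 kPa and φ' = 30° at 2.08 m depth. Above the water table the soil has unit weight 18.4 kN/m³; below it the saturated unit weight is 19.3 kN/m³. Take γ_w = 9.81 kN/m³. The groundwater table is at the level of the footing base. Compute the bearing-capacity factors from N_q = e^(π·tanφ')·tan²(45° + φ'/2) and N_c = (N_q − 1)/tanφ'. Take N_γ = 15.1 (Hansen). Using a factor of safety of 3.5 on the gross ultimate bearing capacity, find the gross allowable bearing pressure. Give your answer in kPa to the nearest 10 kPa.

q_all ≈ 300 kPa

N_q = e^(π·tan30°)·tan²(60°) = 18.4; N_c = (N_q − 1)/tanφ' = 30.14.
Effective surcharge at the founding depth q = γ·D_f = 18.4 × 2.08 = 38.272 kPa.
The water table coincides with the base, so in the self-weight term γ → γ' = 9.49 kN/m³.
q_ult = c·N_c + q·N_q + 0.5·γ·B·N_γ
     = 5 × 30.14 + 38.272 × 18.401 + 0.5 × 9.49 × 2.8 × 15.1
     = 150.7 + 704.25 + 200.62 = 1055.6 kPa.
q_all = 1055.6 / 3.5 = 301.59 kPa.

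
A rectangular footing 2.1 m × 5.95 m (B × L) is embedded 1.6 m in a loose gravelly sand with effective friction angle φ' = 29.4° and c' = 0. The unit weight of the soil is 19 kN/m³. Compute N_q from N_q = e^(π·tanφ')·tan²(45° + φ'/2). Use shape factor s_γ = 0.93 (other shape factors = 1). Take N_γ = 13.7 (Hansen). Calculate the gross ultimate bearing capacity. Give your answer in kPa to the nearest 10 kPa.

q_ult ≈ 780 kPa

tan29.4° = 0.5635, so N_q = e^(π×0.5635)·tan²(59.7°) = 5.872 × 2.929 = 17.2.
Effective surcharge at the founding depth q = γ·D_f = 19 × 1.6 = 30.4 kPa.
q_ult = q·N_q + 0.5·γ·B·N_γ·s_γ
     = 30.4 × 17.196 + 0.5 × 19 × 2.1 × 13.7 × 0.93
     = 522.77 + 254.18 = 776.95 kPa.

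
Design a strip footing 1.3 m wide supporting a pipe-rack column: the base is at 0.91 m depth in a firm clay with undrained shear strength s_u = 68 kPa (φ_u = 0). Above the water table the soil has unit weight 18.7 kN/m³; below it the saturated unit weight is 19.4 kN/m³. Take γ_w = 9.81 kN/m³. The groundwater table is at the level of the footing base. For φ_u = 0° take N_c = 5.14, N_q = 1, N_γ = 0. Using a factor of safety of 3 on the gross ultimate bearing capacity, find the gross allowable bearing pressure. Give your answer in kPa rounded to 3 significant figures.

Overburden at base level: q = 18.7 × 0.91 = 17.017 kPa.
Cohesion term c·N_c = 68 × 5.14 = 349.52 kPa; surcharge term q·N_q = 17.017 × 1 = 17.017 kPa.
q_ult = 349.52 + 17.017 = 366.54 kPa.
q_all = 366.54 / 3 = 122.18 kPa.

q_all ≈ 122 kPa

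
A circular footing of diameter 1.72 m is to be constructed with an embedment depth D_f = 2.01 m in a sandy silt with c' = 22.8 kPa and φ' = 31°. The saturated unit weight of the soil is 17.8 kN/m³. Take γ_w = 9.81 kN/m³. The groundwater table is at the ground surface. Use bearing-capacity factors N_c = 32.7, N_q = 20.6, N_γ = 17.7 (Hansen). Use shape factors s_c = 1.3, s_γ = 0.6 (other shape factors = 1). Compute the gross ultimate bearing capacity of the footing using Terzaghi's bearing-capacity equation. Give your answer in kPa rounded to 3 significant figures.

With the water table at the surface the whole profile is submerged: γ' = 17.8 − 9.81 = 7.99 kN/m³, so q = γ'·D_f = 16.06 kPa; the same γ' applies in the ½γBN_γ term.
q_ult = c·N_c·s_c + q·N_q + 0.5·γ·B·N_γ·s_γ
     = 22.8 × 32.7 × 1.3 + 16.06 × 20.6 + 0.5 × 7.99 × 1.72 × 17.7 × 0.6
     = 969.23 + 330.83 + 72.974 = 1373 kPa.

q_ult ≈ 1370 kPa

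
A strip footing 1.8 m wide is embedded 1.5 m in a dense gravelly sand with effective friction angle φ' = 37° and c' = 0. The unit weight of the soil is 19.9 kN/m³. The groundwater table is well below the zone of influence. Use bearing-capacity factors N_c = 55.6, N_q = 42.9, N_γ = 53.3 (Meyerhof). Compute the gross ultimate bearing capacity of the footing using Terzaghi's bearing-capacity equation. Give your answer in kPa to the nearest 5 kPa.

Overburden at base level: q = 19.9 × 1.5 = 29.85 kPa.
Surcharge term q·N_q = 29.85 × 42.9 = 1280.6 kPa; self-weight term 0.5·γ·B·N_γ = 0.5 × 19.9 × 1.8 × 53.3 = 954.6 kPa.
q_ult = 1280.6 + 954.6 = 2235.2 kPa.

q_ult ≈ 2235 kPa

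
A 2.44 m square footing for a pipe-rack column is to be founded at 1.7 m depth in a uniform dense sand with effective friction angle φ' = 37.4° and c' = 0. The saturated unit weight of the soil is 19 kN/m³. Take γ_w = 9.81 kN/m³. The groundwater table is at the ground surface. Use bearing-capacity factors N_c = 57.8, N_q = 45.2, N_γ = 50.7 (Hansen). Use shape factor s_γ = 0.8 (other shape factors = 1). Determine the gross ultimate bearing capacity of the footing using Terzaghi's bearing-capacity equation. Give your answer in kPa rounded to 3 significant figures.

Water table at ground surface, so effective unit weight γ' = 19 − 9.81 = 9.19 kN/m³ is used throughout; overburden q = 9.19 × 1.7 = 15.623 kPa; the same γ' applies in the ½γBN_γ term.
Surcharge term q·N_q = 15.623 × 45.2 = 706.16 kPa; self-weight term 0.5·γ·B·N_γ·s_γ = 0.5 × 9.19 × 2.44 × 50.7 × 0.8 = 454.75 kPa.
q_ult = 706.16 + 454.75 = 1160.9 kPa.

q_ult ≈ 1160 kPa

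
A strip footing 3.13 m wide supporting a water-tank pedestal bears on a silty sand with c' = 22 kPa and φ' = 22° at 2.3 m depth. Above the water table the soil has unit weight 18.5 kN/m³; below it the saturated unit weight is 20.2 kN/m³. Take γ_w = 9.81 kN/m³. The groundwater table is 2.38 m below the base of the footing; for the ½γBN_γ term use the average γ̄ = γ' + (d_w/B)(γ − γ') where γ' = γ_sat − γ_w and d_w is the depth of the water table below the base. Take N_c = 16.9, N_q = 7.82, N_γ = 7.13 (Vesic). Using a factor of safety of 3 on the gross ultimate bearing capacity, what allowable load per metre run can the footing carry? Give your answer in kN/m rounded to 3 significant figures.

Overburden at base level: q = 18.5 × 2.3 = 42.55 kPa.
The water table is 2.38 m below the base (< B = 3.13 m), so the ½γBN_γ term uses γ̄ = γ' + (d_w/B)(γ − γ') = 10.39 + (2.38/3.13)(18.5 − 10.39) = 16.557 kN/m³.
Cohesion term c·N_c = 22 × 16.9 = 371.8 kPa; surcharge term q·N_q = 42.55 × 7.82 = 332.74 kPa; self-weight term 0.5·γ·B·N_γ = 0.5 × 16.557 × 3.13 × 7.13 = 184.75 kPa.
q_ult = 371.8 + 332.74 + 184.75 = 889.29 kPa.
Gross allowable pressure q_all = 889.29 / 3 = 296.43 kPa.
Allowable wall load = q_all × B = 296.43 × 3.13 = 927.82 kN per metre run.

≈ 928 kN/m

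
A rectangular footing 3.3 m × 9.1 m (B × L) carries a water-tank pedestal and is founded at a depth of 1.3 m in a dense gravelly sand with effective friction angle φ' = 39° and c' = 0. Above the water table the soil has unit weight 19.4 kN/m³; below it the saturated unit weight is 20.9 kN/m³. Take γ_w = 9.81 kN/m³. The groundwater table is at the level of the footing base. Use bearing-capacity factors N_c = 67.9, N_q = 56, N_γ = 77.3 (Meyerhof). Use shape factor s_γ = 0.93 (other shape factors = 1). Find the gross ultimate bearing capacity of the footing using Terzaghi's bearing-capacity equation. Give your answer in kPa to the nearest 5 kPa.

q = γ·D_f = 19.4 × 1.3 = 25.22 kPa.
For the ½γBN_γ term take γ' = 20.9 − 9.81 = 11.09 kN/m³ (soil below base is submerged).
q·N_q = 25.22 × 56 = 1412.3 kPa
0.5·γ·B·N_γ·s_γ = 0.5 × 11.09 × 3.3 × 77.3 × 0.93 = 1315.5 kPa
q_ult = 1412.3 + 1315.5 = 2727.8 kPa.

q_ult ≈ 2730 kPa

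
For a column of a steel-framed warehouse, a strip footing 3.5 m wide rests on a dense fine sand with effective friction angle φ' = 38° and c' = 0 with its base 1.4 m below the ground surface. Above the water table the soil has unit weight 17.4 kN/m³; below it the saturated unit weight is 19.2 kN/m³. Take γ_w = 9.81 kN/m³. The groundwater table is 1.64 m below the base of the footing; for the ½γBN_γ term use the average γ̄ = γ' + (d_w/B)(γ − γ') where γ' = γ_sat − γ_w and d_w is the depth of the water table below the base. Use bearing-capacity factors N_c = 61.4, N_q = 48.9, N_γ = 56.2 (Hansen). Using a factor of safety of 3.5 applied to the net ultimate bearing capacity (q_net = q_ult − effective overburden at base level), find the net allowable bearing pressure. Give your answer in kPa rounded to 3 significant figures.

q_all(net) ≈ 703 kPa

Effective surcharge at the founding depth q = γ·D_f = 17.4 × 1.4 = 24.36 kPa.
With d_w = 1.64 m < B, γ̄ = 9.39 + (1.64/3.5) × (17.4 − 9.39) = 13.143 kN/m³.
q_ult = q·N_q + 0.5·γ·B·N_γ
     = 24.36 × 48.9 + 0.5 × 13.143 × 3.5 × 56.2
     = 1191.2 + 1292.6 = 2483.8 kPa.
Net ultimate: q_net = 2483.8 − 24.36 = 2459.5 kPa.
q_all(net) = 2459.5 / 3.5 = 702.71 kPa.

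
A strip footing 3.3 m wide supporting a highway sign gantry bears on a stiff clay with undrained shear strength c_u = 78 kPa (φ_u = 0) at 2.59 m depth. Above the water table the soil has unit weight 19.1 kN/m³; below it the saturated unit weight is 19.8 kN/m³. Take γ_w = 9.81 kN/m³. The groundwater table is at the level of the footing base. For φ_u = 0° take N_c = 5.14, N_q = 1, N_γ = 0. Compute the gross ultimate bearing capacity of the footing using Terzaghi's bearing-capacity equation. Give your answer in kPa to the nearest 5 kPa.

q_ult ≈ 450 kPa

q = γ·D_f = 19.1 × 2.59 = 49.469 kPa.
c·N_c = 78 × 5.14 = 400.92 kPa
q·N_q = 49.469 × 1 = 49.469 kPa
q_ult = 400.92 + 49.469 = 450.39 kPa.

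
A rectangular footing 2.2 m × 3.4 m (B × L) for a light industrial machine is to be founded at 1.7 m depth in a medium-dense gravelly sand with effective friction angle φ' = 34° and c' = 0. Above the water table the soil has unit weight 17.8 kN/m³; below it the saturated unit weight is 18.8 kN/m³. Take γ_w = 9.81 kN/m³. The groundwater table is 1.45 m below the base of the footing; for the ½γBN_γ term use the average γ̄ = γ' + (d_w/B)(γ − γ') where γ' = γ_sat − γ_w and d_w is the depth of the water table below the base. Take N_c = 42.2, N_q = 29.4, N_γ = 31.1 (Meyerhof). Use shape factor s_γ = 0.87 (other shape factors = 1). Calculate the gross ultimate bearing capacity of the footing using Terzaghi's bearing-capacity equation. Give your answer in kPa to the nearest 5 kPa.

Effective surcharge at the founding depth q = γ·D_f = 17.8 × 1.7 = 30.26 kPa.
With d_w = 1.45 m < B, γ̄ = 8.99 + (1.45/2.2) × (17.8 − 8.99) = 14.797 kN/m³.
q_ult = q·N_q + 0.5·γ·B·N_γ·s_γ
     = 30.26 × 29.4 + 0.5 × 14.797 × 2.2 × 31.1 × 0.87
     = 889.64 + 440.39 = 1330 kPa.

q_ult ≈ 1330 kPa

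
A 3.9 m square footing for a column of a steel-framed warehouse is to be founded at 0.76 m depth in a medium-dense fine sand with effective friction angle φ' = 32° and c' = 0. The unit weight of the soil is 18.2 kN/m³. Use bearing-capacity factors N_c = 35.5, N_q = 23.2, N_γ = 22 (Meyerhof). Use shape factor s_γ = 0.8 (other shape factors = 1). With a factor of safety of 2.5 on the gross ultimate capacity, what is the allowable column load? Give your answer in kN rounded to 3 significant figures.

P_all ≈ 5750 kN

Overburden at base level: q = 18.2 × 0.76 = 13.832 kPa.
Surcharge term q·N_q = 13.832 × 23.2 = 320.9 kPa; self-weight term 0.5·γ·B·N_γ·s_γ = 0.5 × 18.2 × 3.9 × 22 × 0.8 = 624.62 kPa.
q_ult = 320.9 + 624.62 = 945.53 kPa.
Gross allowable pressure q_all = 945.53 / 2.5 = 378.21 kPa.
Footing area = 15.21 m², so allowable column load = 378.21 × 15.21 = 5752.6 kN.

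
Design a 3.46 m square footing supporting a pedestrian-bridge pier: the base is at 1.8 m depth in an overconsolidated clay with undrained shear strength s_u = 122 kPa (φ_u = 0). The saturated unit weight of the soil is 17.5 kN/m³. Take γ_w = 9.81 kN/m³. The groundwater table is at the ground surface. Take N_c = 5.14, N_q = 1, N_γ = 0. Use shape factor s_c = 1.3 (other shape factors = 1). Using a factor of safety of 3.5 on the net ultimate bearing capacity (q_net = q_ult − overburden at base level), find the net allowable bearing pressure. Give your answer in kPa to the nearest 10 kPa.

With the water table at the surface the whole profile is submerged: γ' = 17.5 − 9.81 = 7.69 kN/m³, so q = γ'·D_f = 13.842 kPa.
q_ult = c·N_c·s_c + q·N_q
     = 122 × 5.14 × 1.3 + 13.842 × 1
     = 815.2 + 13.842 = 829.05 kPa.
q_net = 829.05 − 13.842 = 815.2 kPa.
q_all(net) = 815.2 / 3.5 = 232.92 kPa.

q_all(net) ≈ 230 kPa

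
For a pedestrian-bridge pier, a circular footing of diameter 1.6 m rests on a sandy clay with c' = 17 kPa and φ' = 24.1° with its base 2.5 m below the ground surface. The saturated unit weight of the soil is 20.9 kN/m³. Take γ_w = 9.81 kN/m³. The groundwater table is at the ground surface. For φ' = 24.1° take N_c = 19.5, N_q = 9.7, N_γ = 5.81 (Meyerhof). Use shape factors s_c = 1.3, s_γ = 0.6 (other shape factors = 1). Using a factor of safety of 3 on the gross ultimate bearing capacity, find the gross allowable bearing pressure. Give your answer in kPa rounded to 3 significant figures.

q_all ≈ 244 kPa

γ' = 20.9 − 9.81 = 11.09 kN/m³ (submerged throughout). q = 11.09 × 2.5 = 27.725 kPa; the same γ' applies in the ½γBN_γ term.
c·N_c·s_c = 17 × 19.5 × 1.3 = 430.95 kPa
q·N_q = 27.725 × 9.7 = 268.93 kPa
0.5·γ·B·N_γ·s_γ = 0.5 × 11.09 × 1.6 × 5.81 × 0.6 = 30.928 kPa
q_ult = 430.95 + 268.93 + 30.928 = 730.81 kPa.
q_all = 730.81 / 3 = 243.6 kPa.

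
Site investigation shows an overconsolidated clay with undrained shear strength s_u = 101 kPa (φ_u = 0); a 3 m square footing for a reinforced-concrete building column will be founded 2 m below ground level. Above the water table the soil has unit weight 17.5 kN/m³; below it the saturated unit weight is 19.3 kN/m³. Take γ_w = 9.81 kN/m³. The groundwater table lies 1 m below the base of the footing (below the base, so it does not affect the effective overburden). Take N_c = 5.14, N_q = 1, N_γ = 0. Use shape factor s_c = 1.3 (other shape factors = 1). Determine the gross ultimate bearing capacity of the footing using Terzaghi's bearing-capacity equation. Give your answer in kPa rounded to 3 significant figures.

q = γ·D_f = 17.5 × 2 = 35 kPa.
c·N_c·s_c = 101 × 5.14 × 1.3 = 674.88 kPa
q·N_q = 35 × 1 = 35 kPa
q_ult = 674.88 + 35 = 709.88 kPa.

q_ult ≈ 710 kPa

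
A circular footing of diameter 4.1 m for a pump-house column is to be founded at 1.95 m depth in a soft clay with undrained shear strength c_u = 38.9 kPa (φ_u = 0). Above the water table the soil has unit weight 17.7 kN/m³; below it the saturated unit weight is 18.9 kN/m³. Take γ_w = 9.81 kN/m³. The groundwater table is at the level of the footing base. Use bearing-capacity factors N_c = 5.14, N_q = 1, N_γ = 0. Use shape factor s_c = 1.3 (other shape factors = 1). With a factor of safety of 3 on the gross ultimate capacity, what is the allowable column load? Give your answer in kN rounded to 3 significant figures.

P_all ≈ 1300 kN

q = γ·D_f = 17.7 × 1.95 = 34.515 kPa.
c·N_c·s_c = 38.9 × 5.14 × 1.3 = 259.93 kPa
q·N_q = 34.515 × 1 = 34.515 kPa
q_ult = 259.93 + 34.515 = 294.44 kPa.
Gross allowable pressure q_all = 294.44 / 3 = 98.148 kPa.
Footing area = 13.2025 m², so allowable column load = 98.148 × 13.2025 = 1295.8 kN.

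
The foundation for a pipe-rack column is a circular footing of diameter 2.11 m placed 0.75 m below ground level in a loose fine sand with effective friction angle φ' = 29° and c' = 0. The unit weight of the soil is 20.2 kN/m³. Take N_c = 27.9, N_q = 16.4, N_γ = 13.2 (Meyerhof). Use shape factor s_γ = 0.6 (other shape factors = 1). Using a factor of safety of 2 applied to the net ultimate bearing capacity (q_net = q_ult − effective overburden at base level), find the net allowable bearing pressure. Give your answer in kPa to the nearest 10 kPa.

q_all(net) ≈ 200 kPa

q = γ·D_f = 20.2 × 0.75 = 15.15 kPa.
q·N_q = 15.15 × 16.4 = 248.46 kPa
0.5·γ·B·N_γ·s_γ = 0.5 × 20.2 × 2.11 × 13.2 × 0.6 = 168.78 kPa
q_ult = 248.46 + 168.78 = 417.24 kPa.
Net ultimate: q_net = 417.24 − 15.15 = 402.09 kPa.
q_all(net) = 402.09 / 2 = 201.05 kPa.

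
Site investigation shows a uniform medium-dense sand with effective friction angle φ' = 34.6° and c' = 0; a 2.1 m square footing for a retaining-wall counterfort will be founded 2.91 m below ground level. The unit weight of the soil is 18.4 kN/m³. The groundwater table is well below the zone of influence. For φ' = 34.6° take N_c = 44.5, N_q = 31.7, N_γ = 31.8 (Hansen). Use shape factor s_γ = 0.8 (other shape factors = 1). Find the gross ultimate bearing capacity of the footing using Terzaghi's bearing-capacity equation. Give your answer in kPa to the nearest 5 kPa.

q_ult ≈ 2190 kPa

Effective surcharge at the founding depth q = γ·D_f = 18.4 × 2.91 = 53.544 kPa.
q_ult = q·N_q + 0.5·γ·B·N_γ·s_γ
     = 53.544 × 31.7 + 0.5 × 18.4 × 2.1 × 31.8 × 0.8
     = 1697.3 + 491.5 = 2188.8 kPa.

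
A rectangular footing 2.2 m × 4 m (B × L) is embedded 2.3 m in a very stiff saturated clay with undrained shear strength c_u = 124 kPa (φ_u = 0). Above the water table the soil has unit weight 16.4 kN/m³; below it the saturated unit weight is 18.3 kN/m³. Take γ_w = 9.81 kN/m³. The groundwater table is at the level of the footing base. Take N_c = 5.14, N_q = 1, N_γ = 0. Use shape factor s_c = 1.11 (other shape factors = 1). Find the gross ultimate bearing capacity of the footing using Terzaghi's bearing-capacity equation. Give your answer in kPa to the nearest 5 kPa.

Overburden at base level: q = 16.4 × 2.3 = 37.72 kPa.
Cohesion term c·N_c·s_c = 124 × 5.14 × 1.11 = 707.47 kPa; surcharge term q·N_q = 37.72 × 1 = 37.72 kPa.
q_ult = 707.47 + 37.72 = 745.19 kPa.

q_ult ≈ 745 kPa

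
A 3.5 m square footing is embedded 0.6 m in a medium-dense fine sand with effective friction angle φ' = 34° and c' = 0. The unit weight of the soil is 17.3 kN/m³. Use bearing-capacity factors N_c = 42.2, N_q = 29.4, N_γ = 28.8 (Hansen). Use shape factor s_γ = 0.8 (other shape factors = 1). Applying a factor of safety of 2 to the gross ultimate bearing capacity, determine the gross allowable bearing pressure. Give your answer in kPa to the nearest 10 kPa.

Overburden at base level: q = 17.3 × 0.6 = 10.38 kPa.
Surcharge term q·N_q = 10.38 × 29.4 = 305.17 kPa; self-weight term 0.5·γ·B·N_γ·s_γ = 0.5 × 17.3 × 3.5 × 28.8 × 0.8 = 697.54 kPa.
q_ult = 305.17 + 697.54 = 1002.7 kPa.
q_all = q_ult / FS = 1002.7 / 2 = 501.35 kPa.

q_all ≈ 500 kPa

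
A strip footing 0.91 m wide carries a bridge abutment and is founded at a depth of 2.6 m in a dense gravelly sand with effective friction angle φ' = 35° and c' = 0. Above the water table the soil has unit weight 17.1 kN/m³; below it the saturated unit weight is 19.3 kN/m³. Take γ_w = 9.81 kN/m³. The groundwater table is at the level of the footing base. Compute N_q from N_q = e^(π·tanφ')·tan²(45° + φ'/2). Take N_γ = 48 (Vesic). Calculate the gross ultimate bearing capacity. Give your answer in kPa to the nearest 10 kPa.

tan35° = 0.7002, so N_q = e^(π×0.7002)·tan²(62.5°) = 9.023 × 3.69 = 33.3.
Effective surcharge at the founding depth q = γ·D_f = 17.1 × 2.6 = 44.46 kPa.
The water table coincides with the base, so in the self-weight term γ → γ' = 9.49 kN/m³.
q_ult = q·N_q + 0.5·γ·B·N_γ
     = 44.46 × 33.296 + 0.5 × 9.49 × 0.91 × 48
     = 1480.3 + 207.26 = 1687.6 kPa.

q_ult ≈ 1690 kPa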